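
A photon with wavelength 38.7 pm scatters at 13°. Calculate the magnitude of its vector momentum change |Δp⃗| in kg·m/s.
3.8734e-24 kg·m/s

Photon momentum magnitude is p = h/λ.

Initial momentum:
p₀ = h/λ = 6.6261e-34/3.8700e-11 = 1.7122e-23 kg·m/s

After scattering:
λ' = λ + Δλ = 38.7 + 0.0622 = 38.7622 pm
p' = h/λ' = 6.6261e-34/3.8762e-11 = 1.7094e-23 kg·m/s

Momentum is a vector; the scattered photon's direction makes angle θ = 13° with the incident direction. The magnitude of the vector change Δp⃗ = p⃗₀ − p⃗' is found from the law of cosines:
|Δp⃗|² = p₀² + p'² − 2p₀p'cos θ
|Δp⃗|² = (1.7122e-23)² + (1.7094e-23)² − 2·1.7122e-23·1.7094e-23·cos(13°)
|Δp⃗| = 3.8734e-24 kg·m/s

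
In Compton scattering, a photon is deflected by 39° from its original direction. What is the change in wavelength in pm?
0.5407 pm

Using the Compton scattering formula:
Δλ = λ_C(1 - cos θ)

where λ_C = h/(m_e·c) ≈ 2.4263 pm is the Compton wavelength of an electron.

For θ = 39°:
cos(39°) = 0.7771
1 - cos(39°) = 0.2229

Δλ = 2.4263 × 0.2229
Δλ = 0.5407 pm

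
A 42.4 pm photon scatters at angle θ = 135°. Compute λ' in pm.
46.5420 pm

Using the Compton scattering formula:
λ' = λ + Δλ = λ + λ_C(1 - cos θ)

Given:
- Initial wavelength λ = 42.4 pm
- Scattering angle θ = 135°
- Compton wavelength λ_C ≈ 2.4263 pm

Calculate the shift:
Δλ = 2.4263 × (1 - cos(135°))
Δλ = 2.4263 × 1.7071
Δλ = 4.1420 pm

Final wavelength:
λ' = 42.4 + 4.1420 = 46.5420 pm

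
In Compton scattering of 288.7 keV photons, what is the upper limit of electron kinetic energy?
153.1565 keV

Maximum energy transfer occurs at θ = 180° (backscattering).

Initial photon: E₀ = 288.7 keV → λ₀ = 4.2946 pm

Maximum Compton shift (at 180°):
Δλ_max = 2λ_C = 2 × 2.4263 = 4.8526 pm

Final wavelength:
λ' = 4.2946 + 4.8526 = 9.1472 pm

Minimum photon energy (maximum energy to electron):
E'_min = hc/λ' = 135.5435 keV

Maximum electron kinetic energy:
K_max = E₀ - E'_min = 288.7000 - 135.5435 = 153.1565 keV

(Intermediate values are shown rounded; full precision is carried through to the final answer.)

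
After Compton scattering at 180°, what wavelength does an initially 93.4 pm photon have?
98.2526 pm

Using the Compton formula: λ' = λ + λ_C(1 − cos θ)

For θ = 180°, cos θ = -1 (exact) = -1.0000, so:
1 − cos 180° = 1 − (-1) = 2.0000

Δλ = λ_C × 2.0000 = 2.4263 × 2.0000 = 4.8526 pm

λ' = 93.4 + 4.8526 = 98.2526 pm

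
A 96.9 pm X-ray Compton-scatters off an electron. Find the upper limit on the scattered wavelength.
101.7526 pm (at θ = 180°)

The Compton shift is Δλ = λ_C(1 − cos θ).

Since cos θ ranges from −1 to 1, the factor (1 − cos θ) ranges from 0 to 2; the maximum shift occurs at θ = 180° (backscattering):
Δλ_max = 2λ_C = 2 × 2.4263 pm = 4.8526 pm

Maximum scattered wavelength:
λ'_max = λ₀ + Δλ_max = 96.9 + 4.8526 = 101.7526 pm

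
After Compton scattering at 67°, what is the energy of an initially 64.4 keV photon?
59.8077 keV

First convert energy to wavelength:
λ = hc/E, with hc ≈ 1239.842 keV·pm (i.e. 1239.842 eV·nm)

For E = 64.4 keV = 64400 eV:
λ = 1239.842 keV·pm / 64.4 keV
λ = 19.2522 pm

Calculate the Compton shift:
Δλ = λ_C(1 - cos(67°)) = 2.4263 × 0.6093
Δλ = 1.4783 pm

Final wavelength:
λ' = 19.2522 + 1.4783 = 20.7305 pm

Final energy:
E' = hc/λ' = 1239.842 / 20.7305 = 59.8077 keV

(Intermediate values are shown rounded; full precision is carried through to the final answer.)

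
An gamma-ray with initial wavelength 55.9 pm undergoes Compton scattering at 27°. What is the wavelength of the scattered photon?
56.1645 pm

Using the Compton scattering formula:
λ' = λ + Δλ = λ + λ_C(1 - cos θ)

Given:
- Initial wavelength λ = 55.9 pm
- Scattering angle θ = 27°
- Compton wavelength λ_C ≈ 2.4263 pm

Calculate the shift:
Δλ = 2.4263 × (1 - cos(27°))
Δλ = 2.4263 × 0.1090
Δλ = 0.2645 pm

Final wavelength:
λ' = 55.9 + 0.2645 = 56.1645 pm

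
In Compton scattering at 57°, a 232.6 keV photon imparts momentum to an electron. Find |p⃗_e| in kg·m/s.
1.1006e-22 kg·m/s

The electron is initially at rest, so by conservation of momentum:
p⃗_e = p⃗₀ − p⃗'  (incident photon momentum minus scattered photon momentum)

Photon momentum magnitudes (p = h/λ = E/c):
λ₀ = hc/E₀ = 5.3304 pm → p₀ = h/λ₀ = 1.2431e-22 kg·m/s
Δλ = λ_C(1 − cos 57°) = 1.1048 pm
λ' = 6.4352 pm → p' = h/λ' = 1.0297e-22 kg·m/s

The scattered photon makes angle θ = 57° with the incident direction, so by the law of cosines:
|p⃗_e|² = p₀² + p'² − 2p₀p'cos θ
|p⃗_e|² = (1.2431e-22)² + (1.0297e-22)² − 2·1.2431e-22·1.0297e-22·cos(57°)
|p⃗_e| = 1.1006e-22 kg·m/s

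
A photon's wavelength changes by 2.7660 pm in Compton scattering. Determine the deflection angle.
98.05°

From the Compton formula Δλ = λ_C(1 - cos θ), we can solve for θ:

cos θ = 1 - Δλ/λ_C

Given:
- Δλ = 2.7660 pm
- λ_C = h/(m_e·c) ≈ 2.42631024 pm

cos θ = 1 - 2.7660/2.42631024
cos θ = 1 - 1.140003
cos θ = -0.140003

θ = arccos(-0.140003)
θ = 98.05°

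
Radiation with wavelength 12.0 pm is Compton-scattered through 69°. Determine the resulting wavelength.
13.5568 pm

Using the Compton scattering formula:
λ' = λ + Δλ = λ + λ_C(1 - cos θ)

Given:
- Initial wavelength λ = 12.0 pm
- Scattering angle θ = 69°
- Compton wavelength λ_C ≈ 2.4263 pm

Calculate the shift:
Δλ = 2.4263 × (1 - cos(69°))
Δλ = 2.4263 × 0.6416
Δλ = 1.5568 pm

Final wavelength:
λ' = 12.0 + 1.5568 = 13.5568 pm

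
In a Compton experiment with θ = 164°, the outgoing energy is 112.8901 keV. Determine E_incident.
199.2000 keV

Convert final energy to wavelength (hc ≈ 1239.842 keV·pm):
λ' = hc/E' = 1239.842 / 112.8901 = 10.9827 pm

Calculate the Compton shift:
Δλ = λ_C(1 - cos(164°))
Δλ = 2.4263 × (1 - cos(164°))
Δλ = 4.7586 pm

Initial wavelength:
λ = λ' - Δλ = 10.9827 - 4.7586 = 6.2241 pm

Initial energy:
E = hc/λ = 1239.842 / 6.2241 = 199.2000 keV

(Intermediate values are shown rounded; full precision is carried through to the final answer.)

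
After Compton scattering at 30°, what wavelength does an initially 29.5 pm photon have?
29.8251 pm

Using the Compton formula: λ' = λ + λ_C(1 − cos θ)

For θ = 30°, cos θ = √3/2 (exact) ≈ 0.8660, so:
1 − cos 30° = 1 − (√3/2) ≈ 0.1340

Δλ = λ_C × 0.1340 = 2.4263 × 0.1340 = 0.3251 pm

λ' = 29.5 + 0.3251 = 29.8251 pm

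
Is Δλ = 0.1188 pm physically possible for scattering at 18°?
Yes, consistent

Calculate the expected shift for θ = 18°:

Δλ_expected = λ_C(1 - cos(18°))
Δλ_expected = 2.4263 × (1 - cos(18°))
Δλ_expected = 2.4263 × 0.0489
Δλ_expected = 0.1188 pm

Given shift: 0.1188 pm
Expected shift: 0.1188 pm
Difference: 0.0000 pm

The values match. This is consistent with Compton scattering at the stated angle.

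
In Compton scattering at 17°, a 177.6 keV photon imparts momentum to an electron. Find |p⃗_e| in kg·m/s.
2.7884e-23 kg·m/s

The electron is initially at rest, so by conservation of momentum:
p⃗_e = p⃗₀ − p⃗'  (incident photon momentum minus scattered photon momentum)

Photon momentum magnitudes (p = h/λ = E/c):
λ₀ = hc/E₀ = 6.9811 pm → p₀ = h/λ₀ = 9.4915e-23 kg·m/s
Δλ = λ_C(1 − cos 17°) = 0.1060 pm
λ' = 7.0871 pm → p' = h/λ' = 9.3495e-23 kg·m/s

The scattered photon makes angle θ = 17° with the incident direction, so by the law of cosines:
|p⃗_e|² = p₀² + p'² − 2p₀p'cos θ
|p⃗_e|² = (9.4915e-23)² + (9.3495e-23)² − 2·9.4915e-23·9.3495e-23·cos(17°)
|p⃗_e| = 2.7884e-23 kg·m/s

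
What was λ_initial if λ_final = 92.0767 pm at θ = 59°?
90.9000 pm

From λ' = λ + Δλ, we have λ = λ' - Δλ

First calculate the Compton shift:
Δλ = λ_C(1 - cos θ)
Δλ = 2.4263 × (1 - cos(59°))
Δλ = 2.4263 × 0.4850
Δλ = 1.1767 pm

Initial wavelength:
λ = λ' - Δλ
λ = 92.0767 - 1.1767
λ = 90.9000 pm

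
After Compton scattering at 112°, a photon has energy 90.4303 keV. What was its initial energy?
119.5000 keV

Convert final energy to wavelength (hc ≈ 1239.842 keV·pm):
λ' = hc/E' = 1239.842 / 90.4303 = 13.7105 pm

Calculate the Compton shift:
Δλ = λ_C(1 - cos(112°))
Δλ = 2.4263 × (1 - cos(112°))
Δλ = 3.3352 pm

Initial wavelength:
λ = λ' - Δλ = 13.7105 - 3.3352 = 10.3752 pm

Initial energy:
E = hc/λ = 1239.842 / 10.3752 = 119.5000 keV

(Intermediate values are shown rounded; full precision is carried through to the final answer.)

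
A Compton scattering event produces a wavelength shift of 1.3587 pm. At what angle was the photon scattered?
63.90°

From the Compton formula Δλ = λ_C(1 - cos θ), we can solve for θ:

cos θ = 1 - Δλ/λ_C

Given:
- Δλ = 1.3587 pm
- λ_C = h/(m_e·c) ≈ 2.42631024 pm

cos θ = 1 - 1.3587/2.42631024
cos θ = 1 - 0.559986
cos θ = 0.440014

θ = arccos(0.440014)
θ = 63.90°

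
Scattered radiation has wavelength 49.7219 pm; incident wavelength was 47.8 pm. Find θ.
78.00°

First find the wavelength shift:
Δλ = λ' - λ = 49.7219 - 47.8 = 1.9219 pm

Using Δλ = λ_C(1 - cos θ), with λ_C = h/(m_e·c) ≈ 2.42631024 pm:
cos θ = 1 - Δλ/λ_C
cos θ = 1 - 1.9219/2.42631024
cos θ = 0.207892

θ = arccos(0.207892)
θ = 78.00°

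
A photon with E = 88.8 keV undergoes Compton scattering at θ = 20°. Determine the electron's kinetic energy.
0.9210 keV

By energy conservation: K_e = E_initial - E_final

First find the scattered photon energy:
Initial wavelength: λ = hc/E = 13.9622 pm
Compton shift: Δλ = λ_C(1 - cos(20°)) = 0.1463 pm
Final wavelength: λ' = 13.9622 + 0.1463 = 14.1085 pm
Final photon energy: E' = hc/λ' = 87.8790 keV

Electron kinetic energy:
K_e = E - E' = 88.8000 - 87.8790 = 0.9210 keV

(Intermediate values are shown rounded; full precision is carried through to the final answer.)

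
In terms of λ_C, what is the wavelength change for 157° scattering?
1.9205 λ_C

The Compton shift formula is:
Δλ = λ_C(1 - cos θ)

Dividing both sides by λ_C:
Δλ/λ_C = 1 - cos θ

For θ = 157°:
Δλ/λ_C = 1 - cos(157°)
Δλ/λ_C = 1 - -0.9205
Δλ/λ_C = 1.9205

This means the shift is 1.9205 × λ_C = 4.6597 pm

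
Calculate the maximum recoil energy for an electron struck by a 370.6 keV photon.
219.3651 keV

Maximum energy transfer occurs at θ = 180° (backscattering).

Initial photon: E₀ = 370.6 keV → λ₀ = 3.3455 pm

Maximum Compton shift (at 180°):
Δλ_max = 2λ_C = 2 × 2.4263 = 4.8526 pm

Final wavelength:
λ' = 3.3455 + 4.8526 = 8.1981 pm

Minimum photon energy (maximum energy to electron):
E'_min = hc/λ' = 151.2349 keV

Maximum electron kinetic energy:
K_max = E₀ - E'_min = 370.6000 - 151.2349 = 219.3651 keV

(Intermediate values are shown rounded; full precision is carried through to the final answer.)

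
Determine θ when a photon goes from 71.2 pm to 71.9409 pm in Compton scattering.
46.00°

First find the wavelength shift:
Δλ = λ' - λ = 71.9409 - 71.2 = 0.7409 pm

Using Δλ = λ_C(1 - cos θ), with λ_C = h/(m_e·c) ≈ 2.42631024 pm:
cos θ = 1 - Δλ/λ_C
cos θ = 1 - 0.7409/2.42631024
cos θ = 0.694639

θ = arccos(0.694639)
θ = 46.00°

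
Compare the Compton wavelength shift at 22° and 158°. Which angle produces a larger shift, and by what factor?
158° produces the larger shift by a factor of 26.466

Calculate both shifts using Δλ = λ_C(1 - cos θ):

For θ₁ = 22°:
Δλ₁ = 2.4263 × (1 - cos(22°))
Δλ₁ = 2.4263 × 0.0728
Δλ₁ = 0.1767 pm

For θ₂ = 158°:
Δλ₂ = 2.4263 × (1 - cos(158°))
Δλ₂ = 2.4263 × 1.9272
Δλ₂ = 4.6759 pm

The 158° angle produces the larger shift.
Ratio: 4.6759/0.1767 = 26.466

(Intermediate values are shown rounded; full precision is carried through to the final answer.)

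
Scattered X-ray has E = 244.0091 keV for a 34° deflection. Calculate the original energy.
265.7000 keV

Convert final energy to wavelength (hc ≈ 1239.842 keV·pm):
λ' = hc/E' = 1239.842 / 244.0091 = 5.0811 pm

Calculate the Compton shift:
Δλ = λ_C(1 - cos(34°))
Δλ = 2.4263 × (1 - cos(34°))
Δλ = 0.4148 pm

Initial wavelength:
λ = λ' - Δλ = 5.0811 - 0.4148 = 4.6663 pm

Initial energy:
E = hc/λ = 1239.842 / 4.6663 = 265.7000 keV

(Intermediate values are shown rounded; full precision is carried through to the final answer.)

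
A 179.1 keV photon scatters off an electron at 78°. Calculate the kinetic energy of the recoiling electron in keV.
38.9174 keV

By energy conservation: K_e = E_initial - E_final

First find the scattered photon energy:
Initial wavelength: λ = hc/E = 6.9226 pm
Compton shift: Δλ = λ_C(1 - cos(78°)) = 1.9219 pm
Final wavelength: λ' = 6.9226 + 1.9219 = 8.8445 pm
Final photon energy: E' = hc/λ' = 140.1826 keV

Electron kinetic energy:
K_e = E - E' = 179.1000 - 140.1826 = 38.9174 keV

(Intermediate values are shown rounded; full precision is carried through to the final answer.)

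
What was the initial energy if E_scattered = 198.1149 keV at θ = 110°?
412.9999 keV

Convert final energy to wavelength (hc ≈ 1239.842 keV·pm):
λ' = hc/E' = 1239.842 / 198.1149 = 6.2582 pm

Calculate the Compton shift:
Δλ = λ_C(1 - cos(110°))
Δλ = 2.4263 × (1 - cos(110°))
Δλ = 3.2562 pm

Initial wavelength:
λ = λ' - Δλ = 6.2582 - 3.2562 = 3.0020 pm

Initial energy:
E = hc/λ = 1239.842 / 3.0020 = 412.9999 keV

(Intermediate values are shown rounded; full precision is carried through to the final answer.)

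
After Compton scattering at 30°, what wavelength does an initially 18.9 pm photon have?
19.2251 pm

Using the Compton formula: λ' = λ + λ_C(1 − cos θ)

For θ = 30°, cos θ = √3/2 (exact) ≈ 0.8660, so:
1 − cos 30° = 1 − (√3/2) ≈ 0.1340

Δλ = λ_C × 0.1340 = 2.4263 × 0.1340 = 0.3251 pm

λ' = 18.9 + 0.3251 = 19.2251 pm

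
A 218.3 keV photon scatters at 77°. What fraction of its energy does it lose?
0.2487 (or 24.87%)

Calculate initial and final photon energies:

Initial: E₀ = 218.3 keV → λ₀ = 5.6795 pm
Compton shift: Δλ = 1.8805 pm
Final wavelength: λ' = 7.5600 pm
Final energy: E' = 163.9994 keV

Fractional energy loss:
(E₀ - E')/E₀ = (218.3000 - 163.9994)/218.3000
= 54.3006/218.3000
= 0.2487
= 24.87%

(Intermediate values are shown rounded; full precision is carried through to the final answer.)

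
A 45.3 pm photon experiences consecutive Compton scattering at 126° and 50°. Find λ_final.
50.0192 pm

Apply Compton shift twice:

First scattering at θ₁ = 126°:
Δλ₁ = λ_C(1 - cos(126°))
Δλ₁ = 2.4263 × 1.5878
Δλ₁ = 3.8525 pm

After first scattering:
λ₁ = 45.3 + 3.8525 = 49.1525 pm

Second scattering at θ₂ = 50°:
Δλ₂ = λ_C(1 - cos(50°))
Δλ₂ = 2.4263 × 0.3572
Δλ₂ = 0.8667 pm

Final wavelength:
λ₂ = 49.1525 + 0.8667 = 50.0192 pm

Total shift: Δλ_total = 3.8525 + 0.8667 = 4.7192 pm

(Intermediate values are shown rounded; full precision is carried through to the final answer.)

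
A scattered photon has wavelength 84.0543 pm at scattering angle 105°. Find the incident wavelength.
81.0000 pm

From λ' = λ + Δλ, we have λ = λ' - Δλ

First calculate the Compton shift:
Δλ = λ_C(1 - cos θ)
Δλ = 2.4263 × (1 - cos(105°))
Δλ = 2.4263 × 1.2588
Δλ = 3.0543 pm

Initial wavelength:
λ = λ' - Δλ
λ = 84.0543 - 3.0543
λ = 81.0000 pm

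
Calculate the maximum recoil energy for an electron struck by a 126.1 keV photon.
41.6699 keV

Maximum energy transfer occurs at θ = 180° (backscattering).

Initial photon: E₀ = 126.1 keV → λ₀ = 9.8322 pm

Maximum Compton shift (at 180°):
Δλ_max = 2λ_C = 2 × 2.4263 = 4.8526 pm

Final wavelength:
λ' = 9.8322 + 4.8526 = 14.6848 pm

Minimum photon energy (maximum energy to electron):
E'_min = hc/λ' = 84.4301 keV

Maximum electron kinetic energy:
K_max = E₀ - E'_min = 126.1000 - 84.4301 = 41.6699 keV

(Intermediate values are shown rounded; full precision is carried through to the final answer.)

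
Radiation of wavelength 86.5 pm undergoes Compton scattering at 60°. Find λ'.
87.7132 pm

Using the Compton formula: λ' = λ + λ_C(1 − cos θ)

For θ = 60°, cos θ = 1/2 (exact) = 0.5000, so:
1 − cos 60° = 1 − (1/2) = 0.5000

Δλ = λ_C × 0.5000 = 2.4263 × 0.5000 = 1.2132 pm

λ' = 86.5 + 1.2132 = 87.7132 pm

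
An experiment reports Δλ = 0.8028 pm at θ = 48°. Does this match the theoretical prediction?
Yes, consistent

Calculate the expected shift for θ = 48°:

Δλ_expected = λ_C(1 - cos(48°))
Δλ_expected = 2.4263 × (1 - cos(48°))
Δλ_expected = 2.4263 × 0.3309
Δλ_expected = 0.8028 pm

Given shift: 0.8028 pm
Expected shift: 0.8028 pm
Difference: 0.0000 pm

The values match. This is consistent with Compton scattering at the stated angle.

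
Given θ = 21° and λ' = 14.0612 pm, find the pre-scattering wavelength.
13.9000 pm

From λ' = λ + Δλ, we have λ = λ' - Δλ

First calculate the Compton shift:
Δλ = λ_C(1 - cos θ)
Δλ = 2.4263 × (1 - cos(21°))
Δλ = 2.4263 × 0.0664
Δλ = 0.1612 pm

Initial wavelength:
λ = λ' - Δλ
λ = 14.0612 - 0.1612
λ = 13.9000 pm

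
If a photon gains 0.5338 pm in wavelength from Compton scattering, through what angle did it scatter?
38.74°

From the Compton formula Δλ = λ_C(1 - cos θ), we can solve for θ:

cos θ = 1 - Δλ/λ_C

Given:
- Δλ = 0.5338 pm
- λ_C = h/(m_e·c) ≈ 2.42631024 pm

cos θ = 1 - 0.5338/2.42631024
cos θ = 1 - 0.220005
cos θ = 0.779995

θ = arccos(0.779995)
θ = 38.74°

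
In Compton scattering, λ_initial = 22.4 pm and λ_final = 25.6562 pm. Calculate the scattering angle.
110.00°

First find the wavelength shift:
Δλ = λ' - λ = 25.6562 - 22.4 = 3.2562 pm

Using Δλ = λ_C(1 - cos θ), with λ_C = h/(m_e·c) ≈ 2.42631024 pm:
cos θ = 1 - Δλ/λ_C
cos θ = 1 - 3.2562/2.42631024
cos θ = -0.342038

θ = arccos(-0.342038)
θ = 110.00°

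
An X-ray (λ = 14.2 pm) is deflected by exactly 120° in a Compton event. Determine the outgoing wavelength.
17.8395 pm

Using the Compton formula: λ' = λ + λ_C(1 − cos θ)

For θ = 120°, cos θ = -1/2 (exact) = -0.5000, so:
1 − cos 120° = 1 − (-1/2) = 1.5000

Δλ = λ_C × 1.5000 = 2.4263 × 1.5000 = 3.6395 pm

λ' = 14.2 + 3.6395 = 17.8395 pm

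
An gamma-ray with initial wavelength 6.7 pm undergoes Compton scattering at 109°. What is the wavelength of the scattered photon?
9.9162 pm

Using the Compton scattering formula:
λ' = λ + Δλ = λ + λ_C(1 - cos θ)

Given:
- Initial wavelength λ = 6.7 pm
- Scattering angle θ = 109°
- Compton wavelength λ_C ≈ 2.4263 pm

Calculate the shift:
Δλ = 2.4263 × (1 - cos(109°))
Δλ = 2.4263 × 1.3256
Δλ = 3.2162 pm

Final wavelength:
λ' = 6.7 + 3.2162 = 9.9162 pm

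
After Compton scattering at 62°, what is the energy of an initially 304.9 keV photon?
231.5897 keV

First convert energy to wavelength:
λ = hc/E, with hc ≈ 1239.842 keV·pm (i.e. 1239.842 eV·nm)

For E = 304.9 keV = 304900 eV:
λ = 1239.842 keV·pm / 304.9 keV
λ = 4.0664 pm

Calculate the Compton shift:
Δλ = λ_C(1 - cos(62°)) = 2.4263 × 0.5305
Δλ = 1.2872 pm

Final wavelength:
λ' = 4.0664 + 1.2872 = 5.3536 pm

Final energy:
E' = hc/λ' = 1239.842 / 5.3536 = 231.5897 keV

(Intermediate values are shown rounded; full precision is carried through to the final answer.)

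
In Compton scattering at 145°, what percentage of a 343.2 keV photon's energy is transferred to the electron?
0.5499 (or 54.99%)

Calculate initial and final photon energies:

Initial: E₀ = 343.2 keV → λ₀ = 3.6126 pm
Compton shift: Δλ = 4.4138 pm
Final wavelength: λ' = 8.0264 pm
Final energy: E' = 154.4701 keV

Fractional energy loss:
(E₀ - E')/E₀ = (343.2000 - 154.4701)/343.2000
= 188.7299/343.2000
= 0.5499
= 54.99%

(Intermediate values are shown rounded; full precision is carried through to the final answer.)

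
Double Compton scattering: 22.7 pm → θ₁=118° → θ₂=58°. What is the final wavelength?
27.4060 pm

Apply Compton shift twice:

First scattering at θ₁ = 118°:
Δλ₁ = λ_C(1 - cos(118°))
Δλ₁ = 2.4263 × 1.4695
Δλ₁ = 3.5654 pm

After first scattering:
λ₁ = 22.7 + 3.5654 = 26.2654 pm

Second scattering at θ₂ = 58°:
Δλ₂ = λ_C(1 - cos(58°))
Δλ₂ = 2.4263 × 0.4701
Δλ₂ = 1.1406 pm

Final wavelength:
λ₂ = 26.2654 + 1.1406 = 27.4060 pm

Total shift: Δλ_total = 3.5654 + 1.1406 = 4.7060 pm

(Intermediate values are shown rounded; full precision is carried through to the final answer.)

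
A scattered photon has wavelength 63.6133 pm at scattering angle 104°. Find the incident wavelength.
60.6000 pm

From λ' = λ + Δλ, we have λ = λ' - Δλ

First calculate the Compton shift:
Δλ = λ_C(1 - cos θ)
Δλ = 2.4263 × (1 - cos(104°))
Δλ = 2.4263 × 1.2419
Δλ = 3.0133 pm

Initial wavelength:
λ = λ' - Δλ
λ = 63.6133 - 3.0133
λ = 60.6000 pm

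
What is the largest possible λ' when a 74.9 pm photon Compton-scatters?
79.7526 pm (at θ = 180°)

The Compton shift is Δλ = λ_C(1 − cos θ).

Since cos θ ranges from −1 to 1, the factor (1 − cos θ) ranges from 0 to 2; the maximum shift occurs at θ = 180° (backscattering):
Δλ_max = 2λ_C = 2 × 2.4263 pm = 4.8526 pm

Maximum scattered wavelength:
λ'_max = λ₀ + Δλ_max = 74.9 + 4.8526 = 79.7526 pm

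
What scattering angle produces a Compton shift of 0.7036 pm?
44.76°

From the Compton formula Δλ = λ_C(1 - cos θ), we can solve for θ:

cos θ = 1 - Δλ/λ_C

Given:
- Δλ = 0.7036 pm
- λ_C = h/(m_e·c) ≈ 2.42631024 pm

cos θ = 1 - 0.7036/2.42631024
cos θ = 1 - 0.289988
cos θ = 0.710012

θ = arccos(0.710012)
θ = 44.76°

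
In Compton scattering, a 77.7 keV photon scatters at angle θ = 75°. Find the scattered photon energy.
69.8301 keV

First convert energy to wavelength:
λ = hc/E, with hc ≈ 1239.842 keV·pm (i.e. 1239.842 eV·nm)

For E = 77.7 keV = 77700 eV:
λ = 1239.842 keV·pm / 77.7 keV
λ = 15.9568 pm

Calculate the Compton shift:
Δλ = λ_C(1 - cos(75°)) = 2.4263 × 0.7412
Δλ = 1.7983 pm

Final wavelength:
λ' = 15.9568 + 1.7983 = 17.7551 pm

Final energy:
E' = hc/λ' = 1239.842 / 17.7551 = 69.8301 keV

(Intermediate values are shown rounded; full precision is carried through to the final answer.)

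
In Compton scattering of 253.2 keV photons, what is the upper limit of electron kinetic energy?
126.0277 keV

Maximum energy transfer occurs at θ = 180° (backscattering).

Initial photon: E₀ = 253.2 keV → λ₀ = 4.8967 pm

Maximum Compton shift (at 180°):
Δλ_max = 2λ_C = 2 × 2.4263 = 4.8526 pm

Final wavelength:
λ' = 4.8967 + 4.8526 = 9.7493 pm

Minimum photon energy (maximum energy to electron):
E'_min = hc/λ' = 127.1723 keV

Maximum electron kinetic energy:
K_max = E₀ - E'_min = 253.2000 - 127.1723 = 126.0277 keV

(Intermediate values are shown rounded; full precision is carried through to the final answer.)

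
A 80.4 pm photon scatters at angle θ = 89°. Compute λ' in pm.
82.7840 pm

Using the Compton scattering formula:
λ' = λ + Δλ = λ + λ_C(1 - cos θ)

Given:
- Initial wavelength λ = 80.4 pm
- Scattering angle θ = 89°
- Compton wavelength λ_C ≈ 2.4263 pm

Calculate the shift:
Δλ = 2.4263 × (1 - cos(89°))
Δλ = 2.4263 × 0.9825
Δλ = 2.3840 pm

Final wavelength:
λ' = 80.4 + 2.3840 = 82.7840 pm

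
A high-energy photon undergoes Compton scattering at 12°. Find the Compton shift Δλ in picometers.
0.0530 pm

Using the Compton scattering formula:
Δλ = λ_C(1 - cos θ)

where λ_C = h/(m_e·c) ≈ 2.4263 pm is the Compton wavelength of an electron.

For θ = 12°:
cos(12°) = 0.9781
1 - cos(12°) = 0.0219

Δλ = 2.4263 × 0.0219
Δλ = 0.0530 pm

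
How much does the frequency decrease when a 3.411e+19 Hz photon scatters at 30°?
1.217e+18 Hz (decrease)

Convert frequency to wavelength (c = 299792458 m/s):
λ₀ = c/f₀ = 299792458/3.411e+19 = 8.7889903e-12 m = 8.7890 pm

Calculate Compton shift:
Δλ = λ_C(1 - cos(30°)) = 0.3251 pm

Final wavelength:
λ' = λ₀ + Δλ = 8.7890 + 0.3251 = 9.1141 pm

Final frequency:
f' = c/λ' = 299792458/9.1140542e-12 = 3.2893425e+19 Hz

Frequency shift (decrease):
Δf = f₀ - f' = 3.411e+19 - 3.2893425e+19 = 1.217e+18 Hz

(Intermediate values are shown rounded; full precision is carried through to the final answer.)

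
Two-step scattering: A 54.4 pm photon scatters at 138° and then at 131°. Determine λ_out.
62.6475 pm

Apply Compton shift twice:

First scattering at θ₁ = 138°:
Δλ₁ = λ_C(1 - cos(138°))
Δλ₁ = 2.4263 × 1.7431
Δλ₁ = 4.2294 pm

After first scattering:
λ₁ = 54.4 + 4.2294 = 58.6294 pm

Second scattering at θ₂ = 131°:
Δλ₂ = λ_C(1 - cos(131°))
Δλ₂ = 2.4263 × 1.6561
Δλ₂ = 4.0181 pm

Final wavelength:
λ₂ = 58.6294 + 4.0181 = 62.6475 pm

Total shift: Δλ_total = 4.2294 + 4.0181 = 8.2475 pm

(Intermediate values are shown rounded; full precision is carried through to the final answer.)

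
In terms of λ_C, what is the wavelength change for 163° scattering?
1.9563 λ_C

The Compton shift formula is:
Δλ = λ_C(1 - cos θ)

Dividing both sides by λ_C:
Δλ/λ_C = 1 - cos θ

For θ = 163°:
Δλ/λ_C = 1 - cos(163°)
Δλ/λ_C = 1 - -0.9563
Δλ/λ_C = 1.9563

This means the shift is 1.9563 × λ_C = 4.7466 pm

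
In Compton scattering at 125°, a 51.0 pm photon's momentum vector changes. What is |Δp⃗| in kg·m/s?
2.2250e-23 kg·m/s

Photon momentum magnitude is p = h/λ.

Initial momentum:
p₀ = h/λ = 6.6261e-34/5.1000e-11 = 1.2992e-23 kg·m/s

After scattering:
λ' = λ + Δλ = 51.0 + 3.8180 = 54.8180 pm
p' = h/λ' = 6.6261e-34/5.4818e-11 = 1.2087e-23 kg·m/s

Momentum is a vector; the scattered photon's direction makes angle θ = 125° with the incident direction. The magnitude of the vector change Δp⃗ = p⃗₀ − p⃗' is found from the law of cosines:
|Δp⃗|² = p₀² + p'² − 2p₀p'cos θ
|Δp⃗|² = (1.2992e-23)² + (1.2087e-23)² − 2·1.2992e-23·1.2087e-23·cos(125°)
|Δp⃗| = 2.2250e-23 kg·m/s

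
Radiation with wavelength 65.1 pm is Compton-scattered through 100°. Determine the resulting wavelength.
67.9476 pm

Using the Compton scattering formula:
λ' = λ + Δλ = λ + λ_C(1 - cos θ)

Given:
- Initial wavelength λ = 65.1 pm
- Scattering angle θ = 100°
- Compton wavelength λ_C ≈ 2.4263 pm

Calculate the shift:
Δλ = 2.4263 × (1 - cos(100°))
Δλ = 2.4263 × 1.1736
Δλ = 2.8476 pm

Final wavelength:
λ' = 65.1 + 2.8476 = 67.9476 pm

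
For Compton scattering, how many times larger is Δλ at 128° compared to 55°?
128° produces the larger shift by a factor of 3.789

Calculate both shifts using Δλ = λ_C(1 - cos θ):

For θ₁ = 55°:
Δλ₁ = 2.4263 × (1 - cos(55°))
Δλ₁ = 2.4263 × 0.4264
Δλ₁ = 1.0346 pm

For θ₂ = 128°:
Δλ₂ = 2.4263 × (1 - cos(128°))
Δλ₂ = 2.4263 × 1.6157
Δλ₂ = 3.9201 pm

The 128° angle produces the larger shift.
Ratio: 3.9201/1.0346 = 3.789

(Intermediate values are shown rounded; full precision is carried through to the final answer.)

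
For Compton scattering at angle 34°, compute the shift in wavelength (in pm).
0.4148 pm

Using the Compton scattering formula:
Δλ = λ_C(1 - cos θ)

where λ_C = h/(m_e·c) ≈ 2.4263 pm is the Compton wavelength of an electron.

For θ = 34°:
cos(34°) = 0.8290
1 - cos(34°) = 0.1710

Δλ = 2.4263 × 0.1710
Δλ = 0.4148 pm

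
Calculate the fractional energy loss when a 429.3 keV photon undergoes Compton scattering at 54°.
0.2572 (or 25.72%)

Calculate initial and final photon energies:

Initial: E₀ = 429.3 keV → λ₀ = 2.8881 pm
Compton shift: Δλ = 1.0002 pm
Final wavelength: λ' = 3.8882 pm
Final energy: E' = 318.8717 keV

Fractional energy loss:
(E₀ - E')/E₀ = (429.3000 - 318.8717)/429.3000
= 110.4283/429.3000
= 0.2572
= 25.72%

(Intermediate values are shown rounded; full precision is carried through to the final answer.)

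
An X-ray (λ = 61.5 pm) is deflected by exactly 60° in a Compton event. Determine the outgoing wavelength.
62.7132 pm

Using the Compton formula: λ' = λ + λ_C(1 − cos θ)

For θ = 60°, cos θ = 1/2 (exact) = 0.5000, so:
1 − cos 60° = 1 − (1/2) = 0.5000

Δλ = λ_C × 0.5000 = 2.4263 × 0.5000 = 1.2132 pm

λ' = 61.5 + 1.2132 = 62.7132 pm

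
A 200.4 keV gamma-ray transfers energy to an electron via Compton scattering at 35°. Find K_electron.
13.2718 keV

By energy conservation: K_e = E_initial - E_final

First find the scattered photon energy:
Initial wavelength: λ = hc/E = 6.1868 pm
Compton shift: Δλ = λ_C(1 - cos(35°)) = 0.4388 pm
Final wavelength: λ' = 6.1868 + 0.4388 = 6.6256 pm
Final photon energy: E' = hc/λ' = 187.1282 keV

Electron kinetic energy:
K_e = E - E' = 200.4000 - 187.1282 = 13.2718 keV

(Intermediate values are shown rounded; full precision is carried through to the final answer.)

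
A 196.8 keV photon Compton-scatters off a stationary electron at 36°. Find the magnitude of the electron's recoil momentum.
6.3148e-23 kg·m/s

The electron is initially at rest, so by conservation of momentum:
p⃗_e = p⃗₀ − p⃗'  (incident photon momentum minus scattered photon momentum)

Photon momentum magnitudes (p = h/λ = E/c):
λ₀ = hc/E₀ = 6.3000 pm → p₀ = h/λ₀ = 1.0518e-22 kg·m/s
Δλ = λ_C(1 − cos 36°) = 0.4634 pm
λ' = 6.7634 pm → p' = h/λ' = 9.7970e-23 kg·m/s

The scattered photon makes angle θ = 36° with the incident direction, so by the law of cosines:
|p⃗_e|² = p₀² + p'² − 2p₀p'cos θ
|p⃗_e|² = (1.0518e-22)² + (9.7970e-23)² − 2·1.0518e-22·9.7970e-23·cos(36°)
|p⃗_e| = 6.3148e-23 kg·m/s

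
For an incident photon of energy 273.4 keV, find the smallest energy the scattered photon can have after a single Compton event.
132.0734 keV (at θ = 180°)

The scattered photon has minimum energy when its wavelength is maximum, i.e., when the Compton shift Δλ = λ_C(1 − cos θ) is maximum. This occurs at θ = 180° (backscattering), giving Δλ_max = 2λ_C = 4.8526 pm.

Initial wavelength: λ₀ = hc/E₀ = 4.5349 pm
Maximum final wavelength: λ'_max = λ₀ + 2λ_C = 4.5349 + 4.8526 = 9.3875 pm
Minimum final energy: E'_min = hc/λ'_max = 132.0734 keV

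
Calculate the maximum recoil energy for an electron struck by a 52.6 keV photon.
8.9801 keV

Maximum energy transfer occurs at θ = 180° (backscattering).

Initial photon: E₀ = 52.6 keV → λ₀ = 23.5711 pm

Maximum Compton shift (at 180°):
Δλ_max = 2λ_C = 2 × 2.4263 = 4.8526 pm

Final wavelength:
λ' = 23.5711 + 4.8526 = 28.4238 pm

Minimum photon energy (maximum energy to electron):
E'_min = hc/λ' = 43.6199 keV

Maximum electron kinetic energy:
K_max = E₀ - E'_min = 52.6000 - 43.6199 = 8.9801 keV

(Intermediate values are shown rounded; full precision is carried through to the final answer.)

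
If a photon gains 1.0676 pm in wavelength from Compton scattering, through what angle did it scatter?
55.94°

From the Compton formula Δλ = λ_C(1 - cos θ), we can solve for θ:

cos θ = 1 - Δλ/λ_C

Given:
- Δλ = 1.0676 pm
- λ_C = h/(m_e·c) ≈ 2.42631024 pm

cos θ = 1 - 1.0676/2.42631024
cos θ = 1 - 0.440010
cos θ = 0.559990

θ = arccos(0.559990)
θ = 55.94°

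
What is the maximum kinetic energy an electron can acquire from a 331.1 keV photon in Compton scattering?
186.8860 keV

Maximum energy transfer occurs at θ = 180° (backscattering).

Initial photon: E₀ = 331.1 keV → λ₀ = 3.7446 pm

Maximum Compton shift (at 180°):
Δλ_max = 2λ_C = 2 × 2.4263 = 4.8526 pm

Final wavelength:
λ' = 3.7446 + 4.8526 = 8.5972 pm

Minimum photon energy (maximum energy to electron):
E'_min = hc/λ' = 144.2140 keV

Maximum electron kinetic energy:
K_max = E₀ - E'_min = 331.1000 - 144.2140 = 186.8860 keV

(Intermediate values are shown rounded; full precision is carried through to the final answer.)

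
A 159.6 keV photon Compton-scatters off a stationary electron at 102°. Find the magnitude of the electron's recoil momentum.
1.1536e-22 kg·m/s

The electron is initially at rest, so by conservation of momentum:
p⃗_e = p⃗₀ − p⃗'  (incident photon momentum minus scattered photon momentum)

Photon momentum magnitudes (p = h/λ = E/c):
λ₀ = hc/E₀ = 7.7684 pm → p₀ = h/λ₀ = 8.5295e-23 kg·m/s
Δλ = λ_C(1 − cos 102°) = 2.9308 pm
λ' = 10.6992 pm → p' = h/λ' = 6.1931e-23 kg·m/s

The scattered photon makes angle θ = 102° with the incident direction, so by the law of cosines:
|p⃗_e|² = p₀² + p'² − 2p₀p'cos θ
|p⃗_e|² = (8.5295e-23)² + (6.1931e-23)² − 2·8.5295e-23·6.1931e-23·cos(102°)
|p⃗_e| = 1.1536e-22 kg·m/s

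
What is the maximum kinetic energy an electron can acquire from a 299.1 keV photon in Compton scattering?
161.3071 keV

Maximum energy transfer occurs at θ = 180° (backscattering).

Initial photon: E₀ = 299.1 keV → λ₀ = 4.1452 pm

Maximum Compton shift (at 180°):
Δλ_max = 2λ_C = 2 × 2.4263 = 4.8526 pm

Final wavelength:
λ' = 4.1452 + 4.8526 = 8.9979 pm

Minimum photon energy (maximum energy to electron):
E'_min = hc/λ' = 137.7929 keV

Maximum electron kinetic energy:
K_max = E₀ - E'_min = 299.1000 - 137.7929 = 161.3071 keV

(Intermediate values are shown rounded; full precision is carried through to the final answer.)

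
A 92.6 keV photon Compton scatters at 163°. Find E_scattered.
68.3642 keV

First convert energy to wavelength:
λ = hc/E, with hc ≈ 1239.842 keV·pm (i.e. 1239.842 eV·nm)

For E = 92.6 keV = 92600 eV:
λ = 1239.842 keV·pm / 92.6 keV
λ = 13.3892 pm

Calculate the Compton shift:
Δλ = λ_C(1 - cos(163°)) = 2.4263 × 1.9563
Δλ = 4.7466 pm

Final wavelength:
λ' = 13.3892 + 4.7466 = 18.1358 pm

Final energy:
E' = hc/λ' = 1239.842 / 18.1358 = 68.3642 keV

(Intermediate values are shown rounded; full precision is carried through to the final answer.)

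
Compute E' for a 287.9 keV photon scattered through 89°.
185.3147 keV

First convert energy to wavelength:
λ = hc/E, with hc ≈ 1239.842 keV·pm (i.e. 1239.842 eV·nm)

For E = 287.9 keV = 287900 eV:
λ = 1239.842 keV·pm / 287.9 keV
λ = 4.3065 pm

Calculate the Compton shift:
Δλ = λ_C(1 - cos(89°)) = 2.4263 × 0.9825
Δλ = 2.3840 pm

Final wavelength:
λ' = 4.3065 + 2.3840 = 6.6905 pm

Final energy:
E' = hc/λ' = 1239.842 / 6.6905 = 185.3147 keV

(Intermediate values are shown rounded; full precision is carried through to the final answer.)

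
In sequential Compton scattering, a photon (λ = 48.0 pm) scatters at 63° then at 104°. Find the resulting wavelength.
52.3381 pm

Apply Compton shift twice:

First scattering at θ₁ = 63°:
Δλ₁ = λ_C(1 - cos(63°))
Δλ₁ = 2.4263 × 0.5460
Δλ₁ = 1.3248 pm

After first scattering:
λ₁ = 48.0 + 1.3248 = 49.3248 pm

Second scattering at θ₂ = 104°:
Δλ₂ = λ_C(1 - cos(104°))
Δλ₂ = 2.4263 × 1.2419
Δλ₂ = 3.0133 pm

Final wavelength:
λ₂ = 49.3248 + 3.0133 = 52.3381 pm

Total shift: Δλ_total = 1.3248 + 3.0133 = 4.3381 pm

(Intermediate values are shown rounded; full precision is carried through to the final answer.)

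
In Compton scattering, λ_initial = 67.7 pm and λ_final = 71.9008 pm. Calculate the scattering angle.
137.00°

First find the wavelength shift:
Δλ = λ' - λ = 71.9008 - 67.7 = 4.2008 pm

Using Δλ = λ_C(1 - cos θ), with λ_C = h/(m_e·c) ≈ 2.42631024 pm:
cos θ = 1 - Δλ/λ_C
cos θ = 1 - 4.2008/2.42631024
cos θ = -0.731353

θ = arccos(-0.731353)
θ = 137.00°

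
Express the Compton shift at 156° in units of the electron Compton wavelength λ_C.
1.9135 λ_C

The Compton shift formula is:
Δλ = λ_C(1 - cos θ)

Dividing both sides by λ_C:
Δλ/λ_C = 1 - cos θ

For θ = 156°:
Δλ/λ_C = 1 - cos(156°)
Δλ/λ_C = 1 - -0.9135
Δλ/λ_C = 1.9135

This means the shift is 1.9135 × λ_C = 4.6429 pm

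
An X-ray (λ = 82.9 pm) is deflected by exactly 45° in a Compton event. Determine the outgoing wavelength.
83.6106 pm

Using the Compton formula: λ' = λ + λ_C(1 − cos θ)

For θ = 45°, cos θ = √2/2 (exact) ≈ 0.7071, so:
1 − cos 45° = 1 − (√2/2) ≈ 0.2929

Δλ = λ_C × 0.2929 = 2.4263 × 0.2929 = 0.7106 pm

λ' = 82.9 + 0.7106 = 83.6106 pm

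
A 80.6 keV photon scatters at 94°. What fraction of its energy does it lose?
0.1444 (or 14.44%)

Calculate initial and final photon energies:

Initial: E₀ = 80.6 keV → λ₀ = 15.3827 pm
Compton shift: Δλ = 2.5956 pm
Final wavelength: λ' = 17.9782 pm
Final energy: E' = 68.9636 keV

Fractional energy loss:
(E₀ - E')/E₀ = (80.6000 - 68.9636)/80.6000
= 11.6364/80.6000
= 0.1444
= 14.44%

(Intermediate values are shown rounded; full precision is carried through to the final answer.)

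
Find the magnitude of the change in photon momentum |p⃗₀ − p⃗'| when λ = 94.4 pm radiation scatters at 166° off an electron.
1.3598e-23 kg·m/s

Photon momentum magnitude is p = h/λ.

Initial momentum:
p₀ = h/λ = 6.6261e-34/9.4400e-11 = 7.0191e-24 kg·m/s

After scattering:
λ' = λ + Δλ = 94.4 + 4.7805 = 99.1805 pm
p' = h/λ' = 6.6261e-34/9.9181e-11 = 6.6808e-24 kg·m/s

Momentum is a vector; the scattered photon's direction makes angle θ = 166° with the incident direction. The magnitude of the vector change Δp⃗ = p⃗₀ − p⃗' is found from the law of cosines:
|Δp⃗|² = p₀² + p'² − 2p₀p'cos θ
|Δp⃗|² = (7.0191e-24)² + (6.6808e-24)² − 2·7.0191e-24·6.6808e-24·cos(166°)
|Δp⃗| = 1.3598e-23 kg·m/s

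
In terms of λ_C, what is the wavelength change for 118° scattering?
1.4695 λ_C

The Compton shift formula is:
Δλ = λ_C(1 - cos θ)

Dividing both sides by λ_C:
Δλ/λ_C = 1 - cos θ

For θ = 118°:
Δλ/λ_C = 1 - cos(118°)
Δλ/λ_C = 1 - -0.4695
Δλ/λ_C = 1.4695

This means the shift is 1.4695 × λ_C = 3.5654 pm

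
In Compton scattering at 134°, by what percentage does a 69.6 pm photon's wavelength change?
5.9077%

Calculate the Compton shift:
Δλ = λ_C(1 - cos(134°))
Δλ = 2.4263 × (1 - cos(134°))
Δλ = 2.4263 × 1.6947
Δλ = 4.1118 pm

Percentage change:
(Δλ/λ₀) × 100 = (4.1118/69.6) × 100
= 5.9077%

(Intermediate values are shown rounded; full precision is carried through to the final answer.)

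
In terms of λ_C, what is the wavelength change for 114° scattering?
1.4067 λ_C

The Compton shift formula is:
Δλ = λ_C(1 - cos θ)

Dividing both sides by λ_C:
Δλ/λ_C = 1 - cos θ

For θ = 114°:
Δλ/λ_C = 1 - cos(114°)
Δλ/λ_C = 1 - -0.4067
Δλ/λ_C = 1.4067

This means the shift is 1.4067 × λ_C = 3.4132 pm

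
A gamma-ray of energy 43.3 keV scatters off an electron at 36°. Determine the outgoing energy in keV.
42.6104 keV

First convert energy to wavelength:
λ = hc/E, with hc ≈ 1239.842 keV·pm (i.e. 1239.842 eV·nm)

For E = 43.3 keV = 43300 eV:
λ = 1239.842 keV·pm / 43.3 keV
λ = 28.6338 pm

Calculate the Compton shift:
Δλ = λ_C(1 - cos(36°)) = 2.4263 × 0.1910
Δλ = 0.4634 pm

Final wavelength:
λ' = 28.6338 + 0.4634 = 29.0971 pm

Final energy:
E' = hc/λ' = 1239.842 / 29.0971 = 42.6104 keV

(Intermediate values are shown rounded; full precision is carried through to the final answer.)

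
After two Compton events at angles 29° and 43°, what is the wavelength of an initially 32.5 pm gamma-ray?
33.4560 pm

Apply Compton shift twice:

First scattering at θ₁ = 29°:
Δλ₁ = λ_C(1 - cos(29°))
Δλ₁ = 2.4263 × 0.1254
Δλ₁ = 0.3042 pm

After first scattering:
λ₁ = 32.5 + 0.3042 = 32.8042 pm

Second scattering at θ₂ = 43°:
Δλ₂ = λ_C(1 - cos(43°))
Δλ₂ = 2.4263 × 0.2686
Δλ₂ = 0.6518 pm

Final wavelength:
λ₂ = 32.8042 + 0.6518 = 33.4560 pm

Total shift: Δλ_total = 0.3042 + 0.6518 = 0.9560 pm

(Intermediate values are shown rounded; full precision is carried through to the final answer.)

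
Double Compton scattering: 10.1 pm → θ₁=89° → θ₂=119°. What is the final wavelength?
16.0866 pm

Apply Compton shift twice:

First scattering at θ₁ = 89°:
Δλ₁ = λ_C(1 - cos(89°))
Δλ₁ = 2.4263 × 0.9825
Δλ₁ = 2.3840 pm

After first scattering:
λ₁ = 10.1 + 2.3840 = 12.4840 pm

Second scattering at θ₂ = 119°:
Δλ₂ = λ_C(1 - cos(119°))
Δλ₂ = 2.4263 × 1.4848
Δλ₂ = 3.6026 pm

Final wavelength:
λ₂ = 12.4840 + 3.6026 = 16.0866 pm

Total shift: Δλ_total = 2.3840 + 3.6026 = 5.9866 pm

(Intermediate values are shown rounded; full precision is carried through to the final answer.)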